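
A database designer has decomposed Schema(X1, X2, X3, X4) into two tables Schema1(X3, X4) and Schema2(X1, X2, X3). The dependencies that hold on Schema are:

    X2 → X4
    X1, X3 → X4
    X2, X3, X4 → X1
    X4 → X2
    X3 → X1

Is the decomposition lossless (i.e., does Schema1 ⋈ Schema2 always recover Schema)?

Common attributes: Schema1 ∩ Schema2 = {X3}.
Closure of {X3}: X3 → X1 applies, adding X1; X1, X3 → X4 applies, adding X4; X4 → X2 applies, adding X2. So (X3)⁺ = {X1, X2, X3, X4}.
This closure contains every attribute of Schema1, so Schema1 ∩ Schema2 → Schema1. The join is lossless.

Yes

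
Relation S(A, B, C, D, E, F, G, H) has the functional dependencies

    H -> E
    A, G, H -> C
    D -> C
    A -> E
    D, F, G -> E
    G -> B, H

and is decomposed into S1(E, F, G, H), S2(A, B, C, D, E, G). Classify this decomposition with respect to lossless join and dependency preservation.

lossy but dependency-preserving

Lossless test: (E, G)⁺ = {B, E, G, H}, which is a superkey of neither fragment — lossy.
Dependency preservation: A, G, H → C; D, F, G → E; G → B, H are not contained in any single fragment, but the restricted closure of each left-hand side across the fragments still reaches the right-hand side; the remaining FDs each lie inside some fragment. All dependencies are preserved.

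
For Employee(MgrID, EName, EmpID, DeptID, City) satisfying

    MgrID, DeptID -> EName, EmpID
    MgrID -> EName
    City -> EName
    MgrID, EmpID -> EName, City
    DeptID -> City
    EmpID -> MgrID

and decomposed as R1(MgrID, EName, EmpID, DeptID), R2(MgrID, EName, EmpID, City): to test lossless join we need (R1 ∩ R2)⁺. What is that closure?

MgrID, EName, EmpID, City

R1 ∩ R2 = {MgrID, EName, EmpID}.
MgrID, EmpID → EName, City applies, adding City
Closure: {MgrID, EName, EmpID, City}.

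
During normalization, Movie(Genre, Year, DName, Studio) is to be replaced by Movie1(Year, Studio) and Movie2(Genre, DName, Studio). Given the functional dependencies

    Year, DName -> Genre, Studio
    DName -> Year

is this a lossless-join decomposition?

No

Common attributes: Movie1 ∩ Movie2 = {Studio}.
No dependency enlarges {Studio}, so (Studio)⁺ = {Studio}.
The closure contains neither all of Movie1 = {Year, Studio} nor all of Movie2 = {Genre, DName, Studio}, so the common attributes are not a superkey of either fragment. The join is lossy.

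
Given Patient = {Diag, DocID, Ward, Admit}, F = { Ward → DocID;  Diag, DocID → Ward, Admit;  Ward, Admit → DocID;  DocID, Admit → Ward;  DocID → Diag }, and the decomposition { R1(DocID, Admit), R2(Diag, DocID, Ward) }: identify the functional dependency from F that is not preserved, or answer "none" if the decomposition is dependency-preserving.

Ward → DocID lies within R2.
Diag, DocID → Ward, Admit: restricted closure across fragments reaches Ward, Admit.
Ward, Admit → DocID: restricted closure across fragments reaches DocID.
DocID, Admit → Ward: restricted closure across fragments reaches Ward.
DocID → Diag lies within R2.
Every dependency is enforceable on the fragments, so the decomposition is dependency-preserving.

none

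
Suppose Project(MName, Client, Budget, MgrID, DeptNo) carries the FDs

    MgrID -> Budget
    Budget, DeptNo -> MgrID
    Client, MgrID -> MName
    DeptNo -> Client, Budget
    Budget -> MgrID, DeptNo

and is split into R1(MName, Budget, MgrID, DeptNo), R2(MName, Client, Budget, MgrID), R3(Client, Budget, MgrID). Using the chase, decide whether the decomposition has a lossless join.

Chase test. Columns are MName, Client, Budget, MgrID, DeptNo; row i has aⱼ where attribute j ∈ Ri, else bᵢⱼ.
Initial tableau (one row per fragment):
  row 1: a1 b12 a3 a4 a5
  row 2: a1 a2 a3 a4 b25
  row 3: b31 a2 a3 a4 b35
Rows 2 and 3 agree on Client, MgrID; apply Client, MgrID→MName and equate their MName entries.
Rows 1 and 2 agree on Budget; apply Budget→MgrID, DeptNo and equate their MgrID, DeptNo entries.
Rows 1 and 3 agree on Budget; apply Budget→MgrID, DeptNo and equate their MgrID, DeptNo entries.
Rows 1 and 2 agree on DeptNo; apply DeptNo→Client, Budget and equate their Client, Budget entries.
Row 1 is now all distinguished symbols — the join is lossless.

Yes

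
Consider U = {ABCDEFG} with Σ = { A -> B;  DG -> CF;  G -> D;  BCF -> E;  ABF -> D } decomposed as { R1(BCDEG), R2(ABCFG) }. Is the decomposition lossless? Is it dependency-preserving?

Lossless test: (BCG)⁺ = {BCDEFG}, which contains all of one fragment — lossless.
Dependency preservation: the restricted closure of {BCF} across the fragments never reaches {E}, so BCF → E cannot be enforced without a join — not preserved.

lossless but not dependency-preserving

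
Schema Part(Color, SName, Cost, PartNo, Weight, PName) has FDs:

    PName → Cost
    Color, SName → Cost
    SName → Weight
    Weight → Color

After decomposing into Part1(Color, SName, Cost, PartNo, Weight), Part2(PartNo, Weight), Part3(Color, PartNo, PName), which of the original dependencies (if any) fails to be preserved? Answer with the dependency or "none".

Check PName → Cost: no single fragment contains all of {Cost, PName}, and the restricted closure of {PName} across the fragments never reaches {Cost}.
Color, SName → Cost is preserved.
SName → Weight is preserved.
Weight → Color is preserved.

PName → Cost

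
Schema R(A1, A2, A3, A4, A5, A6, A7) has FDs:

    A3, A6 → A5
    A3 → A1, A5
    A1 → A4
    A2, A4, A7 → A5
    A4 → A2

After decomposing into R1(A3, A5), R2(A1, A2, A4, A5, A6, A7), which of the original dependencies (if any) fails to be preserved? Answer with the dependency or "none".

Check A3 → A1, A5: no single fragment contains all of {A1, A3, A5}, and the restricted closure of {A3} across the fragments never reaches {A1, A5}.
A3, A6 → A5 is preserved.
A1 → A4 is preserved.
A2, A4, A7 → A5 is preserved.
A4 → A2 is preserved.

A3 → A1, A5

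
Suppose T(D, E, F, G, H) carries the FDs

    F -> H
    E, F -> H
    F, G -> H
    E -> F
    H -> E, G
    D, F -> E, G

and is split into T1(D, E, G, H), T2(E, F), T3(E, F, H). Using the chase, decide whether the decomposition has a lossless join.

Chase test. Columns are D, E, F, G, H; row i has aⱼ where attribute j ∈ Ti, else bᵢⱼ.
Initial tableau (one row per fragment):
  row 1: a1 a2 b13 a4 a5
  row 2: b21 a2 a3 b24 b25
  row 3: b31 a2 a3 b34 a5
Rows 2 and 3 agree on F; apply F→H and equate their H entries.
Rows 1 and 2 agree on E; apply E→F and equate their F entries.
Rows 1 and 2 agree on H; apply H→E, G and equate their E, G entries.
Rows 1 and 3 agree on H; apply H→E, G and equate their E, G entries.
Row 1 is now all distinguished symbols — the join is lossless.

Yes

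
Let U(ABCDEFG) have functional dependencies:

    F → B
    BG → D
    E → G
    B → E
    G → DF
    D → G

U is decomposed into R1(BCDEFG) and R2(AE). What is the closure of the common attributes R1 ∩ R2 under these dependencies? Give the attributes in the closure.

BDEFG

R1 ∩ R2 = {E}.
E → G applies, adding G
G → DF applies, adding DF
F → B applies, adding B
Closure: {BDEFG}.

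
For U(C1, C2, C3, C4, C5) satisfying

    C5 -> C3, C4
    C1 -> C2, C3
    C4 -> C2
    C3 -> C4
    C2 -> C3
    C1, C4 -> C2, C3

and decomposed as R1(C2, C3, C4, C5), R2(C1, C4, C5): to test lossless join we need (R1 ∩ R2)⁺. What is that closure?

C2, C3, C4, C5

R1 ∩ R2 = {C4, C5}.
C5 → C3, C4 applies, adding C3
C4 → C2 applies, adding C2
Closure: {C2, C3, C4, C5}.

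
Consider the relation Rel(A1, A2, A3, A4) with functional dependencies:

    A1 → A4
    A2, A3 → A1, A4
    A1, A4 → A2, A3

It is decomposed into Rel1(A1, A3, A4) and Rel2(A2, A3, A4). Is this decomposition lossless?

No

Common attributes: Rel1 ∩ Rel2 = {A3, A4}.
No dependency enlarges {A3, A4}, so (A3, A4)⁺ = {A3, A4}.
The closure contains neither all of Rel1 = {A1, A3, A4} nor all of Rel2 = {A2, A3, A4}, so the common attributes are not a superkey of either fragment. The join is lossy.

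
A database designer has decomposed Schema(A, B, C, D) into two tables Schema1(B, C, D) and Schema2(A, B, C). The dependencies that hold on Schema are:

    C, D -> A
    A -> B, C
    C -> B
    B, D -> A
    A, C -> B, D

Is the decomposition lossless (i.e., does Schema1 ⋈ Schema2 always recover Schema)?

Common attributes: Schema1 ∩ Schema2 = {B, C}.
No dependency enlarges {B, C}, so (B, C)⁺ = {B, C}.
The closure contains neither all of Schema1 = {B, C, D} nor all of Schema2 = {A, B, C}, so the common attributes are not a superkey of either fragment. The join is lossy.

No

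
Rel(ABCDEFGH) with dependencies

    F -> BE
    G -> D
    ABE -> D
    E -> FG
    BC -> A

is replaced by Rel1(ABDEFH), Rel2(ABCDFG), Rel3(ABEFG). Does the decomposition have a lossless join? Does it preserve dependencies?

lossy but dependency-preserving

Lossless test (chase): Rows 1 and 2 agree on F; apply F→BE and equate their BE entries. Rows 2 and 3 agree on G; apply G→D and equate their D entries. Rows 1 and 2 agree on E; apply E→FG and equate their FG entries. No row becomes fully distinguished — the join is lossy.
Dependency preservation: every FD's attributes lie within a single fragment, so each can be enforced locally — preserved.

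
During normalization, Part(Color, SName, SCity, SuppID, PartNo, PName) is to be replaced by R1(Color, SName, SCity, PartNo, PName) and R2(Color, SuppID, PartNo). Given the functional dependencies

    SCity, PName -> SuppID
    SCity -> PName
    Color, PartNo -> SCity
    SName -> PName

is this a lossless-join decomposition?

Common attributes: R1 ∩ R2 = {Color, PartNo}.
Closure of {Color, PartNo}: Color, PartNo → SCity applies, adding SCity; SCity → PName applies, adding PName; SCity, PName → SuppID applies, adding SuppID. So (Color, PartNo)⁺ = {Color, SCity, SuppID, PartNo, PName}.
This closure contains every attribute of R2, so R1 ∩ R2 → R2. The join is lossless.

Yes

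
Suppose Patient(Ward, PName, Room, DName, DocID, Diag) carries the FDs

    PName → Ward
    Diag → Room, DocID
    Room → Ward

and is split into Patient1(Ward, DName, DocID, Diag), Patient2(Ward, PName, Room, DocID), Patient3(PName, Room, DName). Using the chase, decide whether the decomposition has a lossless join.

No

Chase test. Columns are Ward, PName, Room, DName, DocID, Diag; row i has aⱼ where attribute j ∈ Patienti, else bᵢⱼ.
Initial tableau (one row per fragment):
  row 1: a1 b12 b13 a4 a5 a6
  row 2: a1 a2 a3 b24 a5 b26
  row 3: b31 a2 a3 a4 b35 b36
Rows 2 and 3 agree on PName; apply PName→Ward and equate their Ward entries.
No row becomes fully distinguished — the join is lossy.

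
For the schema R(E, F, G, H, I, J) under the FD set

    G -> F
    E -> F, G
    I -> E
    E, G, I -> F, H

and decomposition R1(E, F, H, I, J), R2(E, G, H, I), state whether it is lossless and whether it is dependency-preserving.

Lossless test: (E, H, I)⁺ = {E, F, G, H, I}, which contains all of one fragment — lossless.
Dependency preservation: the restricted closure of {G} across the fragments never reaches {F}, so G → F cannot be enforced without a join — not preserved.

lossless but not dependency-preserving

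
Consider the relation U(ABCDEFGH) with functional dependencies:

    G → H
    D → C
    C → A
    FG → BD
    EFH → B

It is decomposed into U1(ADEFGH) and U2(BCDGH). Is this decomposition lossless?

No

Common attributes: U1 ∩ U2 = {DGH}.
Closure of {DGH}: D → C applies, adding C; C → A applies, adding A. So (DGH)⁺ = {ACDGH}.
The closure contains neither all of U1 = {ADEFGH} nor all of U2 = {BCDGH}, so the common attributes are not a superkey of either fragment. The join is lossy.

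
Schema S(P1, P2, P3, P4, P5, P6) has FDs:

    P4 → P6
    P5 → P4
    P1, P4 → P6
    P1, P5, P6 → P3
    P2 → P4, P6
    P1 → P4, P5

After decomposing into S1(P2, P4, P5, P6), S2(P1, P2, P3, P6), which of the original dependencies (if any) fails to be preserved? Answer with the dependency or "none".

Check P1 → P4, P5: no single fragment contains all of {P1, P4, P5}, and the restricted closure of {P1} across the fragments never reaches {P4, P5}.
P4 → P6 is preserved.
P5 → P4 is preserved.
P1, P4 → P6 is preserved.
P1, P5, P6 → P3 is preserved.
P2 → P4, P6 is preserved.

P1 → P4, P5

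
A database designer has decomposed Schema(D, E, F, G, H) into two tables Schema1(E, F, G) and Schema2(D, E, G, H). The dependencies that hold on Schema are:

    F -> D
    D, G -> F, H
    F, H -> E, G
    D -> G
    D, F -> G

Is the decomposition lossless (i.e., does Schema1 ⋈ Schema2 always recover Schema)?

Common attributes: Schema1 ∩ Schema2 = {E, G}.
No dependency enlarges {E, G}, so (E, G)⁺ = {E, G}.
The closure contains neither all of Schema1 = {E, F, G} nor all of Schema2 = {D, E, G, H}, so the common attributes are not a superkey of either fragment. The join is lossy.

No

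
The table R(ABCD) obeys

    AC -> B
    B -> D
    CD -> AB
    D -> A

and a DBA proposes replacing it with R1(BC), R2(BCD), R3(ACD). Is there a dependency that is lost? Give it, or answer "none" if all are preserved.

none

AC → B: restricted closure across fragments reaches B.
B → D lies within R2.
CD → AB: restricted closure across fragments reaches AB.
D → A lies within R3.
Every dependency is enforceable on the fragments, so the decomposition is dependency-preserving.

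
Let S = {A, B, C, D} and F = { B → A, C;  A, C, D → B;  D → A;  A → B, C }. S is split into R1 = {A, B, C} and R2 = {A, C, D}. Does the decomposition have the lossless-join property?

Yes

Common attributes: R1 ∩ R2 = {A, C}.
Closure of {A, C}: A → B, C applies, adding B. So (A, C)⁺ = {A, B, C}.
This closure contains every attribute of R1, so R1 ∩ R2 → R1. The join is lossless.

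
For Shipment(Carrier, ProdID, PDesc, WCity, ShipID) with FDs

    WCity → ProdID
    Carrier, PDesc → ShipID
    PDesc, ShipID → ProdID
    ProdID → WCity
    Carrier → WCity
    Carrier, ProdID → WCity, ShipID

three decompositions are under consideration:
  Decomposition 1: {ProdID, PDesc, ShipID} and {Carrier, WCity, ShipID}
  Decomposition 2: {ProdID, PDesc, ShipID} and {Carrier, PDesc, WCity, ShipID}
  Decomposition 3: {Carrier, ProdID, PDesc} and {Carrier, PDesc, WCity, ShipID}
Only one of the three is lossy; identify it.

Decomposition 1

Decomposition 1: common = {ShipID}, closure = {ShipID} → lossy.
Decomposition 2: common = {PDesc, ShipID}, closure = {ProdID, PDesc, WCity, ShipID} → lossless.
Decomposition 3: common = {Carrier, PDesc}, closure = {Carrier, ProdID, PDesc, WCity, ShipID} → lossless.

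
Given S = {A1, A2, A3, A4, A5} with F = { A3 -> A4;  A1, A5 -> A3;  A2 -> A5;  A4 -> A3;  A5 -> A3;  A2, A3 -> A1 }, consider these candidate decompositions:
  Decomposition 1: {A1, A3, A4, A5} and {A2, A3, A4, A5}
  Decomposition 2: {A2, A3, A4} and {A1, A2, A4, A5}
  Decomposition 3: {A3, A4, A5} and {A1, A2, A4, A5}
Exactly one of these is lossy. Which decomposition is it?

Decomposition 1: common = {A3, A4, A5}, closure = {A3, A4, A5} → lossy.
Decomposition 2: common = {A2, A4}, closure = {A1, A2, A3, A4, A5} → lossless.
Decomposition 3: common = {A4, A5}, closure = {A3, A4, A5} → lossless.

Decomposition 1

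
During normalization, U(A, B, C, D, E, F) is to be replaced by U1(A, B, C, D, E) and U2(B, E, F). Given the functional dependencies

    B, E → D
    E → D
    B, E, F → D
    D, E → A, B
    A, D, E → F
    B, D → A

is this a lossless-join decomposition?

Common attributes: U1 ∩ U2 = {B, E}.
Closure of {B, E}: B, E → D applies, adding D; D, E → A, B applies, adding A; A, D, E → F applies, adding F. So (B, E)⁺ = {A, B, D, E, F}.
This closure contains every attribute of U2, so U1 ∩ U2 → U2. The join is lossless.

Yes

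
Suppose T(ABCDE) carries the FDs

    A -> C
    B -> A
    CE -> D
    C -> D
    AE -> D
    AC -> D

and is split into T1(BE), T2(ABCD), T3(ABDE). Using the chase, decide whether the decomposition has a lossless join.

Yes

Chase test. Columns are ABCDE; row i has aⱼ where attribute j ∈ Ti, else bᵢⱼ.
Initial tableau (one row per fragment):
  row 1: b11 a2 b13 b14 a5
  row 2: a1 a2 a3 a4 b25
  row 3: a1 a2 b33 a4 a5
Rows 2 and 3 agree on A; apply A→C and equate their C entries.
Rows 1 and 2 agree on B; apply B→A and equate their A entries.
Rows 1 and 3 agree on AE; apply AE→D and equate their D entries.
Rows 1 and 2 agree on A; apply A→C and equate their C entries.
Row 1 is now all distinguished symbols — the join is lossless.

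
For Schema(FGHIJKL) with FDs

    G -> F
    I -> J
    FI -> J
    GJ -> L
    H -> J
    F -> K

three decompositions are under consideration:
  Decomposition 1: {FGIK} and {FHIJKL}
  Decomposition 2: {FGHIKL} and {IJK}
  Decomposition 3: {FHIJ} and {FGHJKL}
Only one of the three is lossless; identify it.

Decomposition 1: common = {FIK}, closure = {FIJK} → lossy.
Decomposition 2: common = {IK}, closure = {IJK} → lossless.
Decomposition 3: common = {FHJ}, closure = {FHJK} → lossy.

Decomposition 2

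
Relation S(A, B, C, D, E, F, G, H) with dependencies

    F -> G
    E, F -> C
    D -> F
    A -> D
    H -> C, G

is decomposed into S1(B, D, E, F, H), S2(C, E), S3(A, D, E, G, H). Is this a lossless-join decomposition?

No

Chase test. Columns are A, B, C, D, E, F, G, H; row i has aⱼ where attribute j ∈ Si, else bᵢⱼ.
Initial tableau (one row per fragment):
  row 1: b11 a2 b13 a4 a5 a6 b17 a8
  row 2: b21 b22 a3 b24 a5 b26 b27 b28
  row 3: a1 b32 b33 a4 a5 b36 a7 a8
Rows 1 and 3 agree on D; apply D→F and equate their F entries.
Rows 1 and 3 agree on H; apply H→C, G and equate their C, G entries.
No row becomes fully distinguished — the join is lossy.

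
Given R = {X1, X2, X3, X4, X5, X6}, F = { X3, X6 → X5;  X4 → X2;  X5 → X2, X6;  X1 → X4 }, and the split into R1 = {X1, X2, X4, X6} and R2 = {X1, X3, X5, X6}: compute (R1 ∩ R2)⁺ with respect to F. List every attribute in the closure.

X1, X2, X4, X6

R1 ∩ R2 = {X1, X6}.
X1 → X4 applies, adding X4
X4 → X2 applies, adding X2
Closure: {X1, X2, X4, X6}.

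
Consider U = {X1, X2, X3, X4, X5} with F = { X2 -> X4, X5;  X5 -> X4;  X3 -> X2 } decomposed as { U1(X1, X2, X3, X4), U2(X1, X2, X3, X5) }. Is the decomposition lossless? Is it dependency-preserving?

Lossless test: (X1, X2, X3)⁺ = {X1, X2, X3, X4, X5}, which contains all of one fragment — lossless.
Dependency preservation: the restricted closure of {X5} across the fragments never reaches {X4}, so X5 → X4 cannot be enforced without a join — not preserved.

lossless but not dependency-preserving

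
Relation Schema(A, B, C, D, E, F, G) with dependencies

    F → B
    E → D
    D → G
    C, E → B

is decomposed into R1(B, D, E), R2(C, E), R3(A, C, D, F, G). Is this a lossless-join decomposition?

No

Chase test. Columns are A, B, C, D, E, F, G; row i has aⱼ where attribute j ∈ Ri, else bᵢⱼ.
Initial tableau (one row per fragment):
  row 1: b11 a2 b13 a4 a5 b16 b17
  row 2: b21 b22 a3 b24 a5 b26 b27
  row 3: a1 b32 a3 a4 b35 a6 a7
Rows 1 and 2 agree on E; apply E→D and equate their D entries.
Rows 1 and 2 agree on D; apply D→G and equate their G entries.
Rows 1 and 3 agree on D; apply D→G and equate their G entries.
No row becomes fully distinguished — the join is lossy.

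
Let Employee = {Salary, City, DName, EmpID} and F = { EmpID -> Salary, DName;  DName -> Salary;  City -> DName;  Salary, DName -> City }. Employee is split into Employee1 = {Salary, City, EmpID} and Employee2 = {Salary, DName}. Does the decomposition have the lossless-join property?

Common attributes: Employee1 ∩ Employee2 = {Salary}.
No dependency enlarges {Salary}, so (Salary)⁺ = {Salary}.
The closure contains neither all of Employee1 = {Salary, City, EmpID} nor all of Employee2 = {Salary, DName}, so the common attributes are not a superkey of either fragment. The join is lossy.

No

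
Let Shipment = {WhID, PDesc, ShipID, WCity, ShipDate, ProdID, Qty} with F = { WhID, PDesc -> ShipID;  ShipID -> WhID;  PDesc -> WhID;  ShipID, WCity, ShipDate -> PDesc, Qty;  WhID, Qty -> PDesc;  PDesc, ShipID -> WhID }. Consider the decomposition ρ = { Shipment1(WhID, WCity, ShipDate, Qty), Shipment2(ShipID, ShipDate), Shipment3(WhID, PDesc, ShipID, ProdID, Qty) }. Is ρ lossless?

No

Chase test. Columns are WhID, PDesc, ShipID, WCity, ShipDate, ProdID, Qty; row i has aⱼ where attribute j ∈ Shipmenti, else bᵢⱼ.
Initial tableau (one row per fragment):
  row 1: a1 b12 b13 a4 a5 b16 a7
  row 2: b21 b22 a3 b24 a5 b26 b27
  row 3: a1 a2 a3 b34 b35 a6 a7
Rows 2 and 3 agree on ShipID; apply ShipID→WhID and equate their WhID entries.
Rows 1 and 3 agree on WhID, Qty; apply WhID, Qty→PDesc and equate their PDesc entries.
Rows 1 and 3 agree on WhID, PDesc; apply WhID, PDesc→ShipID and equate their ShipID entries.
No row becomes fully distinguished — the join is lossy.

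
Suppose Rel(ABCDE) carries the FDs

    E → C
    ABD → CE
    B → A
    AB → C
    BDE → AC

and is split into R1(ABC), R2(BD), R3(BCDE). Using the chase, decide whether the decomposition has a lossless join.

Yes

Chase test. Columns are ABCDE; row i has aⱼ where attribute j ∈ Ri, else bᵢⱼ.
Initial tableau (one row per fragment):
  row 1: a1 a2 a3 b14 b15
  row 2: b21 a2 b23 a4 b25
  row 3: b31 a2 a3 a4 a5
Rows 1 and 2 agree on B; apply B→A and equate their A entries.
Rows 1 and 3 agree on B; apply B→A and equate their A entries.
Rows 1 and 2 agree on AB; apply AB→C and equate their C entries.
Rows 2 and 3 agree on ABD; apply ABD→CE and equate their CE entries.
Row 2 is now all distinguished symbols — the join is lossless.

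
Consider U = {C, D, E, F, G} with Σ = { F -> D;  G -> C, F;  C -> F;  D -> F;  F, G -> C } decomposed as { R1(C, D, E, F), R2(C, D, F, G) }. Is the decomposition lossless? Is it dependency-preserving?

Lossless test: (C, D, F)⁺ = {C, D, F}, which is a superkey of neither fragment — lossy.
Dependency preservation: every FD's attributes lie within a single fragment, so each can be enforced locally — preserved.

lossy but dependency-preserving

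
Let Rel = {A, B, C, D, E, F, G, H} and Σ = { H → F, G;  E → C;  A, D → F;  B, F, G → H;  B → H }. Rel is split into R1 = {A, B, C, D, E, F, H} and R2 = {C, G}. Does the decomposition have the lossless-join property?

No

Common attributes: R1 ∩ R2 = {C}.
No dependency enlarges {C}, so (C)⁺ = {C}.
The closure contains neither all of R1 = {A, B, C, D, E, F, H} nor all of R2 = {C, G}, so the common attributes are not a superkey of either fragment. The join is lossy.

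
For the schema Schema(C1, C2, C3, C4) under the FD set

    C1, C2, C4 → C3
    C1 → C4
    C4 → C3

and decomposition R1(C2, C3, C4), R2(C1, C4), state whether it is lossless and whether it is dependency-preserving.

Lossless test: (C4)⁺ = {C3, C4}, which is a superkey of neither fragment — lossy.
Dependency preservation: C1, C2, C4 → C3 is not contained in any single fragment, but the restricted closure of its left-hand side across the fragments still reaches the right-hand side; the remaining FDs each lie inside some fragment. All dependencies are preserved.

lossy but dependency-preserving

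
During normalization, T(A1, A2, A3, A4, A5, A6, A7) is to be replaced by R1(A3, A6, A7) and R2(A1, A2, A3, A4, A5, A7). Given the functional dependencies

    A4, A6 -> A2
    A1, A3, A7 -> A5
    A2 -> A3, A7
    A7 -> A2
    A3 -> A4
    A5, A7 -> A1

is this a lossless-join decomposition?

No

Common attributes: R1 ∩ R2 = {A3, A7}.
Closure of {A3, A7}: A7 → A2 applies, adding A2; A3 → A4 applies, adding A4. So (A3, A7)⁺ = {A2, A3, A4, A7}.
The closure contains neither all of R1 = {A3, A6, A7} nor all of R2 = {A1, A2, A3, A4, A5, A7}, so the common attributes are not a superkey of either fragment. The join is lossy.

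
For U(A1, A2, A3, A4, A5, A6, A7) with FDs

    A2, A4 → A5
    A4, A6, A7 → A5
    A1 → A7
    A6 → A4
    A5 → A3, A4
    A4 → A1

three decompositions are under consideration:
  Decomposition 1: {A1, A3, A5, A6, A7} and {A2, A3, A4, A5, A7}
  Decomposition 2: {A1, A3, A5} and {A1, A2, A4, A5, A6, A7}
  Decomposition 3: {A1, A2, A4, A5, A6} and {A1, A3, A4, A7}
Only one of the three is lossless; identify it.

Decomposition 1: common = {A3, A5, A7}, closure = {A1, A3, A4, A5, A7} → lossy.
Decomposition 2: common = {A1, A5}, closure = {A1, A3, A4, A5, A7} → lossless.
Decomposition 3: common = {A1, A4}, closure = {A1, A4, A7} → lossy.

Decomposition 2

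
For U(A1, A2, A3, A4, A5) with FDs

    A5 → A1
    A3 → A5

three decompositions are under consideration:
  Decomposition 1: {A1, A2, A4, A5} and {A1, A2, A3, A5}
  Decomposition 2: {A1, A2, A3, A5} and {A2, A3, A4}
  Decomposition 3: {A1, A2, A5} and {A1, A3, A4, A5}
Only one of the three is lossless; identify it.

Decomposition 2

Decomposition 1: common = {A1, A2, A5}, closure = {A1, A2, A5} → lossy.
Decomposition 2: common = {A2, A3}, closure = {A1, A2, A3, A5} → lossless.
Decomposition 3: common = {A1, A5}, closure = {A1, A5} → lossy.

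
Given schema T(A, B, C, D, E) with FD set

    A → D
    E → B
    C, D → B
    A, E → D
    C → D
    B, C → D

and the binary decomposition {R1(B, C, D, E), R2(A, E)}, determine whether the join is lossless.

No

Common attributes: R1 ∩ R2 = {E}.
Closure of {E}: E → B applies, adding B. So (E)⁺ = {B, E}.
The closure contains neither all of R1 = {B, C, D, E} nor all of R2 = {A, E}, so the common attributes are not a superkey of either fragment. The join is lossy.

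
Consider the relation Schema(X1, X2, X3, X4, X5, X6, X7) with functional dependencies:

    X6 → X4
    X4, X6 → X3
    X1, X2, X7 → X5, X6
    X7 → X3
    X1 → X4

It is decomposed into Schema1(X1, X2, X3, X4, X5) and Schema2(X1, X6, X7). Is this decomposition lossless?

Common attributes: Schema1 ∩ Schema2 = {X1}.
Closure of {X1}: X1 → X4 applies, adding X4. So (X1)⁺ = {X1, X4}.
The closure contains neither all of Schema1 = {X1, X2, X3, X4, X5} nor all of Schema2 = {X1, X6, X7}, so the common attributes are not a superkey of either fragment. The join is lossy.

No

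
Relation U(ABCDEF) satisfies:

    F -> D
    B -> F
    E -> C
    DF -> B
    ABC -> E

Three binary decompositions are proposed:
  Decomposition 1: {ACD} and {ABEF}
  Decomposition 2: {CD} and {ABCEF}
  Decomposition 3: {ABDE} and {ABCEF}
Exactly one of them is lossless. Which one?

Decomposition 3

Decomposition 1: common = {A}, closure = {A} → lossy.
Decomposition 2: common = {C}, closure = {C} → lossy.
Decomposition 3: common = {ABE}, closure = {ABCDEF} → lossless.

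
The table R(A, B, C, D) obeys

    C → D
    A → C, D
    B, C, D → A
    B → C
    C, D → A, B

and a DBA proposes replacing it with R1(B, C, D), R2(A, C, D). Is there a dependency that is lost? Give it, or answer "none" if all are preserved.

C → D lies within R1.
A → C, D lies within R2.
B, C, D → A: restricted closure across fragments reaches A.
B → C lies within R1.
C, D → A, B: restricted closure across fragments reaches A, B.
Every dependency is enforceable on the fragments, so the decomposition is dependency-preserving.

none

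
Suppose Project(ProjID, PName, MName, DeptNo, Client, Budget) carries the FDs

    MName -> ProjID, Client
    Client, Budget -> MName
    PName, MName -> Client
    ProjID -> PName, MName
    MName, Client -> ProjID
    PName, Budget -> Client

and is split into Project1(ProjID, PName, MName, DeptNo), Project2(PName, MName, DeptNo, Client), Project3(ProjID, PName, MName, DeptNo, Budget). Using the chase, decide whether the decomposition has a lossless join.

Yes

Chase test. Columns are ProjID, PName, MName, DeptNo, Client, Budget; row i has aⱼ where attribute j ∈ Projecti, else bᵢⱼ.
Initial tableau (one row per fragment):
  row 1: a1 a2 a3 a4 b15 b16
  row 2: b21 a2 a3 a4 a5 b26
  row 3: a1 a2 a3 a4 b35 a6
Rows 1 and 2 agree on MName; apply MName→ProjID, Client and equate their ProjID, Client entries.
Rows 1 and 3 agree on MName; apply MName→ProjID, Client and equate their ProjID, Client entries.
Row 3 is now all distinguished symbols — the join is lossless.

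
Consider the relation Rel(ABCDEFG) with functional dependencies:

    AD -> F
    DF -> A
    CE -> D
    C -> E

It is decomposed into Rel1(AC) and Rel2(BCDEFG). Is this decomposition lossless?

Common attributes: Rel1 ∩ Rel2 = {C}.
Closure of {C}: C → E applies, adding E; CE → D applies, adding D. So (C)⁺ = {CDE}.
The closure contains neither all of Rel1 = {AC} nor all of Rel2 = {BCDEFG}, so the common attributes are not a superkey of either fragment. The join is lossy.

No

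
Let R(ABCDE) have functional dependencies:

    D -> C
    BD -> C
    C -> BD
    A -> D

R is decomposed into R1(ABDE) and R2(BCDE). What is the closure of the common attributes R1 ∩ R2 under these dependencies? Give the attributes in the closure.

R1 ∩ R2 = {BDE}.
D → C applies, adding C
Closure: {BCDE}.

BCDE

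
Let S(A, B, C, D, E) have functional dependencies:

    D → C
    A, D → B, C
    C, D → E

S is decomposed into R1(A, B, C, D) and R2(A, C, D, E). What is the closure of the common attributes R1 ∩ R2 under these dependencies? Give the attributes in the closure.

A, B, C, D, E

R1 ∩ R2 = {A, C, D}.
A, D → B, C applies, adding B
C, D → E applies, adding E
Closure: {A, B, C, D, E}.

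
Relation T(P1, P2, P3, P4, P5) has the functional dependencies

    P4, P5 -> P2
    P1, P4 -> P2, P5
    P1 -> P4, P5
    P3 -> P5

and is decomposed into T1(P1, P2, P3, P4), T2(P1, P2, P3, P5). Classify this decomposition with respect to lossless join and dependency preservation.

Lossless test: (P1, P2, P3)⁺ = {P1, P2, P3, P4, P5}, which contains all of one fragment — lossless.
Dependency preservation: the restricted closure of {P4, P5} across the fragments never reaches {P2}, so P4, P5 → P2 cannot be enforced without a join — not preserved.

lossless but not dependency-preserving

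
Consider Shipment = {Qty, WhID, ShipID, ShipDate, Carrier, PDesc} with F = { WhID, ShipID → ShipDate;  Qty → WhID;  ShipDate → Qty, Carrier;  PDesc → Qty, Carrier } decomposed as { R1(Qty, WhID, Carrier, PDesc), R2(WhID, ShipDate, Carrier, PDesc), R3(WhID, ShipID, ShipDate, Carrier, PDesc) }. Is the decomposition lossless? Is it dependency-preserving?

lossless but not dependency-preserving

Lossless test (chase): Rows 2 and 3 agree on ShipDate; apply ShipDate→Qty, Carrier and equate their Qty, Carrier entries. Rows 1 and 2 agree on PDesc; apply PDesc→Qty, Carrier and equate their Qty, Carrier entries. Row 3 is now all distinguished symbols — the join is lossless.
Dependency preservation: the restricted closure of {ShipDate} across the fragments never reaches {Qty, Carrier}, so ShipDate → Qty, Carrier cannot be enforced without a join — not preserved.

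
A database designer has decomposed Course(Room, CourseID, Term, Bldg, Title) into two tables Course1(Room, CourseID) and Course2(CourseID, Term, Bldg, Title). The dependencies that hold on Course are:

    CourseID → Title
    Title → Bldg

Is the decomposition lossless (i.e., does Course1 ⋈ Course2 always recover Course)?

Common attributes: Course1 ∩ Course2 = {CourseID}.
Closure of {CourseID}: CourseID → Title applies, adding Title; Title → Bldg applies, adding Bldg. So (CourseID)⁺ = {CourseID, Bldg, Title}.
The closure contains neither all of Course1 = {Room, CourseID} nor all of Course2 = {CourseID, Term, Bldg, Title}, so the common attributes are not a superkey of either fragment. The join is lossy.

No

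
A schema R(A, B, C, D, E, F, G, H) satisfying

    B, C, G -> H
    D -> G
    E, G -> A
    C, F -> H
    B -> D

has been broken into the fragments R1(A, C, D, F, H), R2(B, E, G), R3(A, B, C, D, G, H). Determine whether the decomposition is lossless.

Chase test. Columns are A, B, C, D, E, F, G, H; row i has aⱼ where attribute j ∈ Ri, else bᵢⱼ.
Initial tableau (one row per fragment):
  row 1: a1 b12 a3 a4 b15 a6 b17 a8
  row 2: b21 a2 b23 b24 a5 b26 a7 b28
  row 3: a1 a2 a3 a4 b35 b36 a7 a8
Rows 1 and 3 agree on D; apply D→G and equate their G entries.
Rows 2 and 3 agree on B; apply B→D and equate their D entries.
No row becomes fully distinguished — the join is lossy.

No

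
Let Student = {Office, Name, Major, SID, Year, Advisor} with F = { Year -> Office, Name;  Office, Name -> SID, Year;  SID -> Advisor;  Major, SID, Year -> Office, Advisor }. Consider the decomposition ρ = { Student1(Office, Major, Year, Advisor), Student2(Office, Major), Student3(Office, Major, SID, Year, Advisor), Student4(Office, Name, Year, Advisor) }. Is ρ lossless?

Yes

Chase test. Columns are Office, Name, Major, SID, Year, Advisor; row i has aⱼ where attribute j ∈ Studenti, else bᵢⱼ.
Initial tableau (one row per fragment):
  row 1: a1 b12 a3 b14 a5 a6
  row 2: a1 b22 a3 b24 b25 b26
  row 3: a1 b32 a3 a4 a5 a6
  row 4: a1 a2 b43 b44 a5 a6
Rows 1 and 3 agree on Year; apply Year→Office, Name and equate their Office, Name entries.
Rows 1 and 4 agree on Year; apply Year→Office, Name and equate their Office, Name entries.
Rows 1 and 3 agree on Office, Name; apply Office, Name→SID, Year and equate their SID, Year entries.
Rows 1 and 4 agree on Office, Name; apply Office, Name→SID, Year and equate their SID, Year entries.
Row 1 is now all distinguished symbols — the join is lossless.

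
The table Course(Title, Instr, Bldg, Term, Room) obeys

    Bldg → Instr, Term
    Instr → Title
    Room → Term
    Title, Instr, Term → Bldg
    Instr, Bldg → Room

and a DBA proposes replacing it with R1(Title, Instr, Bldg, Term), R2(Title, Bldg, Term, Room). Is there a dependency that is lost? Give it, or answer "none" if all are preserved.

none

Bldg → Instr, Term lies within R1.
Instr → Title lies within R1.
Room → Term lies within R2.
Title, Instr, Term → Bldg lies within R1.
Instr, Bldg → Room: restricted closure across fragments reaches Room.
Every dependency is enforceable on the fragments, so the decomposition is dependency-preserving.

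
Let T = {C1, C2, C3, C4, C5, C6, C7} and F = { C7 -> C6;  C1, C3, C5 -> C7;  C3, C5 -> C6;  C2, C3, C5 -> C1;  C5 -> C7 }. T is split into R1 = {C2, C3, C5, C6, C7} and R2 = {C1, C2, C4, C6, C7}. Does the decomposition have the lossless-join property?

Common attributes: R1 ∩ R2 = {C2, C6, C7}.
No dependency enlarges {C2, C6, C7}, so (C2, C6, C7)⁺ = {C2, C6, C7}.
The closure contains neither all of R1 = {C2, C3, C5, C6, C7} nor all of R2 = {C1, C2, C4, C6, C7}, so the common attributes are not a superkey of either fragment. The join is lossy.

No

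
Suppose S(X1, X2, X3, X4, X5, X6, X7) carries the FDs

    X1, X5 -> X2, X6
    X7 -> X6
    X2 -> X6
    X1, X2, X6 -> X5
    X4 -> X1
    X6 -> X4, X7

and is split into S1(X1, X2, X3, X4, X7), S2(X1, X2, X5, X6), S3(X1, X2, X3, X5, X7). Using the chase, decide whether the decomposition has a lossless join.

Chase test. Columns are X1, X2, X3, X4, X5, X6, X7; row i has aⱼ where attribute j ∈ Si, else bᵢⱼ.
Initial tableau (one row per fragment):
  row 1: a1 a2 a3 a4 b15 b16 a7
  row 2: a1 a2 b23 b24 a5 a6 b27
  row 3: a1 a2 a3 b34 a5 b36 a7
Rows 2 and 3 agree on X1, X5; apply X1, X5→X2, X6 and equate their X2, X6 entries.
Rows 1 and 3 agree on X7; apply X7→X6 and equate their X6 entries.
Rows 1 and 2 agree on X1, X2, X6; apply X1, X2, X6→X5 and equate their X5 entries.
Rows 1 and 2 agree on X6; apply X6→X4, X7 and equate their X4, X7 entries.
Rows 1 and 3 agree on X6; apply X6→X4, X7 and equate their X4, X7 entries.
Row 1 is now all distinguished symbols — the join is lossless.

Yes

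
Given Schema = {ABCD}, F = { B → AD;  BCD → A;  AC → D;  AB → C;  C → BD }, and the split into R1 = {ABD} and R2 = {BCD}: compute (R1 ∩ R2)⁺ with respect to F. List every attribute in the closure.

ABCD

R1 ∩ R2 = {BD}.
B → AD applies, adding A
AB → C applies, adding C
Closure: {ABCD}.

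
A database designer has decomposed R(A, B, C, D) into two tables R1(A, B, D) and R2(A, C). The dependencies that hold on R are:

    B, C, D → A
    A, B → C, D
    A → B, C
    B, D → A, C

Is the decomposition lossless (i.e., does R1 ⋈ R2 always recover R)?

Common attributes: R1 ∩ R2 = {A}.
Closure of {A}: A → B, C applies, adding B, C; A, B → C, D applies, adding D. So (A)⁺ = {A, B, C, D}.
This closure contains every attribute of R1, so R1 ∩ R2 → R1. The join is lossless.

Yes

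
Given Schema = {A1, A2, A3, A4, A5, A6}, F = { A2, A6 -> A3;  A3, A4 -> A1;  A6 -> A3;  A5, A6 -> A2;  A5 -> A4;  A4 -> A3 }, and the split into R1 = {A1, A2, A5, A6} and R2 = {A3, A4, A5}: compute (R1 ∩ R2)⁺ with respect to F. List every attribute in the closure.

A1, A3, A4, A5

R1 ∩ R2 = {A5}.
A5 → A4 applies, adding A4
A4 → A3 applies, adding A3
A3, A4 → A1 applies, adding A1
Closure: {A1, A3, A4, A5}.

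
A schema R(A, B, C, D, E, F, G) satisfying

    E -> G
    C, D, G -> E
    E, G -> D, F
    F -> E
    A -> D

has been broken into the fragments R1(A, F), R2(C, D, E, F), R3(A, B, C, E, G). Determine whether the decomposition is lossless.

Yes

Chase test. Columns are A, B, C, D, E, F, G; row i has aⱼ where attribute j ∈ Ri, else bᵢⱼ.
Initial tableau (one row per fragment):
  row 1: a1 b12 b13 b14 b15 a6 b17
  row 2: b21 b22 a3 a4 a5 a6 b27
  row 3: a1 a2 a3 b34 a5 b36 a7
Rows 2 and 3 agree on E; apply E→G and equate their G entries.
Rows 2 and 3 agree on E, G; apply E, G→D, F and equate their D, F entries.
Rows 1 and 2 agree on F; apply F→E and equate their E entries.
Rows 1 and 3 agree on A; apply A→D and equate their D entries.
Rows 1 and 2 agree on E; apply E→G and equate their G entries.
Row 3 is now all distinguished symbols — the join is lossless.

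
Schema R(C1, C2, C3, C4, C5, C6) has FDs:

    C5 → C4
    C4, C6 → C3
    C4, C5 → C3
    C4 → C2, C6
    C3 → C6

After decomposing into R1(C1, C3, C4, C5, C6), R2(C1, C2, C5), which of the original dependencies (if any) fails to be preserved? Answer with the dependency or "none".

C4 → C2, C6

Check C4 → C2, C6: no single fragment contains all of {C2, C4, C6}, and the restricted closure of {C4} across the fragments never reaches {C2, C6}.
C5 → C4 is preserved.
C4, C6 → C3 is preserved.
C4, C5 → C3 is preserved.
C3 → C6 is preserved.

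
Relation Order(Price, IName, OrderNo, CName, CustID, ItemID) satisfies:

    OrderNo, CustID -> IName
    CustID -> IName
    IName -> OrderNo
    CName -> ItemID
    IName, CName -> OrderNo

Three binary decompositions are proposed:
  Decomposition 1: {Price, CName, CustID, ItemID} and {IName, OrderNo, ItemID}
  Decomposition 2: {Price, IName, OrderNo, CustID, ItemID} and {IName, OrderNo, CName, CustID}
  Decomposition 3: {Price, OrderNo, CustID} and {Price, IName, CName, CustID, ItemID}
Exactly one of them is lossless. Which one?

Decomposition 3

Decomposition 1: common = {ItemID}, closure = {ItemID} → lossy.
Decomposition 2: common = {IName, OrderNo, CustID}, closure = {IName, OrderNo, CustID} → lossy.
Decomposition 3: common = {Price, CustID}, closure = {Price, IName, OrderNo, CustID} → lossless.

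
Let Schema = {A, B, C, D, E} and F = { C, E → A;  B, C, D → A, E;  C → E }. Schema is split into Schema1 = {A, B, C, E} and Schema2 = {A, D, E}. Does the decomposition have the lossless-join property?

Common attributes: Schema1 ∩ Schema2 = {A, E}.
No dependency enlarges {A, E}, so (A, E)⁺ = {A, E}.
The closure contains neither all of Schema1 = {A, B, C, E} nor all of Schema2 = {A, D, E}, so the common attributes are not a superkey of either fragment. The join is lossy.

No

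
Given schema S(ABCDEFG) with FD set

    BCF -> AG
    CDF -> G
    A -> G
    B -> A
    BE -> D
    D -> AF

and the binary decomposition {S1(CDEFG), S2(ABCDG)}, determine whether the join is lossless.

Common attributes: S1 ∩ S2 = {CDG}.
Closure of {CDG}: D → AF applies, adding AF. So (CDG)⁺ = {ACDFG}.
The closure contains neither all of S1 = {CDEFG} nor all of S2 = {ABCDG}, so the common attributes are not a superkey of either fragment. The join is lossy.

No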